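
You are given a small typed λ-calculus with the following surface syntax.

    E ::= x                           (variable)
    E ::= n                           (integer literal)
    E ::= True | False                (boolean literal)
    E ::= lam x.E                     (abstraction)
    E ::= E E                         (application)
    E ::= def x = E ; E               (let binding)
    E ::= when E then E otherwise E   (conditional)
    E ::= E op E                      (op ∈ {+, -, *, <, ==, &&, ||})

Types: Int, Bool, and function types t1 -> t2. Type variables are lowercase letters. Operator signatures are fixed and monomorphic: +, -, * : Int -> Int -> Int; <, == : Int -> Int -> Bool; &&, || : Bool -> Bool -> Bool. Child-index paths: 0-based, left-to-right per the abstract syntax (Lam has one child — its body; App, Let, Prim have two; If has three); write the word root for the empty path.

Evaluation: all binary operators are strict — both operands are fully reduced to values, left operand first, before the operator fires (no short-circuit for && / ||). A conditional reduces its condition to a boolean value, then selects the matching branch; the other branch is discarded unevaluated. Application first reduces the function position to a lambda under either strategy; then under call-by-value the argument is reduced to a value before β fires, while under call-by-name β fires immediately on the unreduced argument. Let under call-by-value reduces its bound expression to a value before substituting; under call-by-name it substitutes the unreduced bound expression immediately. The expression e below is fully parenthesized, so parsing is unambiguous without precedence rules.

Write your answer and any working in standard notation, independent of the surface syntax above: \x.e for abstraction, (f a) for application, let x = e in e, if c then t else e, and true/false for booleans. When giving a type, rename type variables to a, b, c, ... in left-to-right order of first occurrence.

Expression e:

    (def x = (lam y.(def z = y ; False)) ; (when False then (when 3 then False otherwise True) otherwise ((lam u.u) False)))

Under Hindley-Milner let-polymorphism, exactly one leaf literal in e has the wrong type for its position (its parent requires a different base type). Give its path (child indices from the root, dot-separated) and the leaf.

Answer: 1.1.0 : 3

Working:
y : a
let z : a
\y._ : a -> Bool
let x : forall. a -> Bool
  unify Bool ~ Bool
  unify Int ~ Bool
  FAIL: mismatch Int ~ Bool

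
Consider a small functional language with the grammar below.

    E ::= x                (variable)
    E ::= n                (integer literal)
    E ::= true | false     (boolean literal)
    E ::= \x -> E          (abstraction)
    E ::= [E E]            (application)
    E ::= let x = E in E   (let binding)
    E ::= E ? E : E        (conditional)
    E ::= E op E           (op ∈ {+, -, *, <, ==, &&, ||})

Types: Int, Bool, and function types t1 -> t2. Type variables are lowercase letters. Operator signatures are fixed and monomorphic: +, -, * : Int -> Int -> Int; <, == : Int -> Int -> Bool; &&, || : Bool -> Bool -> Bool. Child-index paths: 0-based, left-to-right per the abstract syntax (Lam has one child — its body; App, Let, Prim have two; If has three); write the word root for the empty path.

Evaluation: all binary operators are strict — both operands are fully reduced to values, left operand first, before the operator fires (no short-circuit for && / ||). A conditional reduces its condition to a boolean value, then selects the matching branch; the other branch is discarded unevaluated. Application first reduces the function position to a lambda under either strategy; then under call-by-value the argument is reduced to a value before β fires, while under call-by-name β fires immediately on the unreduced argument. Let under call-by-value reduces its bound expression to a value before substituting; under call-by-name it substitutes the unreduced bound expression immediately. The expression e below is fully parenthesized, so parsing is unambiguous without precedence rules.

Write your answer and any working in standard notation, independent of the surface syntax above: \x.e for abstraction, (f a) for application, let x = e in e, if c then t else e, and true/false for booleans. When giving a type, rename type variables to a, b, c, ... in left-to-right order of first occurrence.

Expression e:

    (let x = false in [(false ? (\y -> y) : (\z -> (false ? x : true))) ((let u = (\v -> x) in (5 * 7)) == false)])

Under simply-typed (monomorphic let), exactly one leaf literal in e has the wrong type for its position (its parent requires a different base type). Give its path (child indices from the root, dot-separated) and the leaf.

Working:
let x : Bool
  unify Bool ~ Bool
y : a
\y._ : a -> a
  unify Bool ~ Bool
x : Bool
  unify Bool ~ Bool
\z._ : b -> Bool
  unify a -> a ~ b -> Bool
  unify a ~ b
  unify b ~ Bool
x : Bool
\v._ : c -> Bool
let u : c -> Bool
  unify Int ~ Int
  unify Int ~ Int
  unify Int ~ Int
  unify Bool ~ Int
  FAIL: mismatch Bool ~ Int

Answer: 1.1.1 : false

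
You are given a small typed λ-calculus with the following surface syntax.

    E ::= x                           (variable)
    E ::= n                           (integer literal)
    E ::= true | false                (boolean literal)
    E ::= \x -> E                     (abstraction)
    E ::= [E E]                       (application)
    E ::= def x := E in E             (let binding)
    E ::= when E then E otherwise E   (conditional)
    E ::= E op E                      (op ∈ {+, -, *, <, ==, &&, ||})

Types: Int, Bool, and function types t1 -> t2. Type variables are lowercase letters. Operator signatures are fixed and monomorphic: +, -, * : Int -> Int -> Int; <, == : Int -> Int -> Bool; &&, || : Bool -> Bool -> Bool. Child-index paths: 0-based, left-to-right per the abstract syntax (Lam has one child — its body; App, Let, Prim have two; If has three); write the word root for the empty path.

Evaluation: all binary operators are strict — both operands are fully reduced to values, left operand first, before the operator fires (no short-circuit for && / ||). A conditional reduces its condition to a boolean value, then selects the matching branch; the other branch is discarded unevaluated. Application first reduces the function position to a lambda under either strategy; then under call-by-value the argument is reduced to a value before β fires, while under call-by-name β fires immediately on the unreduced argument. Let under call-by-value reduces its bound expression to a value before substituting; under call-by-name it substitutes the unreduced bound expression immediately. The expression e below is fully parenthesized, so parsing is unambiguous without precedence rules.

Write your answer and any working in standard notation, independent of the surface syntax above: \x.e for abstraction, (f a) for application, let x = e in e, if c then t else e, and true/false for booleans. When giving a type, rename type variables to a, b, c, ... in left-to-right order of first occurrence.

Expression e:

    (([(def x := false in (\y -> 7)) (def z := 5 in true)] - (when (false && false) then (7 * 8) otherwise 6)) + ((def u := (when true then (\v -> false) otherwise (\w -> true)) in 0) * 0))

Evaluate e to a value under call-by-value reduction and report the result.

Answer: 1

Trace:
step 0: ((((let x = false in (\y.7)) (let z = 5 in true)) - (if (false && false) then (7 * 8) else 6)) + ((let u = (if true then (\v.false) else (\w.true)) in 0) * 0))
step 1: [let@0.0.0] ((((\y.7) (let z = 5 in true)) - (if (false && false) then (7 * 8) else 6)) + ((let u = (if true then (\v.false) else (\w.true)) in 0) * 0))
step 2: [let@0.0.1] ((((\y.7) true) - (if (false && false) then (7 * 8) else 6)) + ((let u = (if true then (\v.false) else (\w.true)) in 0) * 0))
step 3: [beta@0.0] ((7 - (if (false && false) then (7 * 8) else 6)) + ((let u = (if true then (\v.false) else (\w.true)) in 0) * 0))
step 4: [delta@0.1.0] ((7 - (if false then (7 * 8) else 6)) + ((let u = (if true then (\v.false) else (\w.true)) in 0) * 0))
step 5: [if@0.1] ((7 - 6) + ((let u = (if true then (\v.false) else (\w.true)) in 0) * 0))
step 6: [delta@0] (1 + ((let u = (if true then (\v.false) else (\w.true)) in 0) * 0))
step 7: [if@1.0.0] (1 + ((let u = (\v.false) in 0) * 0))
step 8: [let@1.0] (1 + (0 * 0))
step 9: [delta@1] (1 + 0)
step 10: [delta@root] 1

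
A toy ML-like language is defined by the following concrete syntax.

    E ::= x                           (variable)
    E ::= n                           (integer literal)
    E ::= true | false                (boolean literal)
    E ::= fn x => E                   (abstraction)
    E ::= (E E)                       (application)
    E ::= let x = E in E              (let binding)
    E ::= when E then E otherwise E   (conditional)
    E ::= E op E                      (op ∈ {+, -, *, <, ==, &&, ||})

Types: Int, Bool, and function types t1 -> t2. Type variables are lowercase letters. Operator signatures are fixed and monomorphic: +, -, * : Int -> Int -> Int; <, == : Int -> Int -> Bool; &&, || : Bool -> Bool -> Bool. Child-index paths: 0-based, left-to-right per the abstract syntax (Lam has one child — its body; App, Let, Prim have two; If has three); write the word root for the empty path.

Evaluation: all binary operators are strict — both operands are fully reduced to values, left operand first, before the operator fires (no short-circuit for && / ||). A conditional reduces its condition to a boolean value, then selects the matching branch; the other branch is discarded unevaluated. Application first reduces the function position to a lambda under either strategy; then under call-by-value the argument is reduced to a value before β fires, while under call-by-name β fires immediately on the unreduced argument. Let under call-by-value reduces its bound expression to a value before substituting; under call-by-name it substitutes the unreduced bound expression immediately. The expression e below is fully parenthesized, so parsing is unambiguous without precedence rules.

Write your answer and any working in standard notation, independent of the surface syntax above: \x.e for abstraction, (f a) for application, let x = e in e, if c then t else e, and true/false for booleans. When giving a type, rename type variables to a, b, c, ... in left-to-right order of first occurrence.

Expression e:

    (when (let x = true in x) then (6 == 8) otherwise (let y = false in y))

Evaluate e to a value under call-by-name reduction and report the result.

Answer: false

Working:
step 0: (if (let x = true in x) then (6 == 8) else (let y = false in y))
step 1: [let@0] (if true then (6 == 8) else (let y = false in y))
step 2: [if@root] (6 == 8)
step 3: [delta@root] false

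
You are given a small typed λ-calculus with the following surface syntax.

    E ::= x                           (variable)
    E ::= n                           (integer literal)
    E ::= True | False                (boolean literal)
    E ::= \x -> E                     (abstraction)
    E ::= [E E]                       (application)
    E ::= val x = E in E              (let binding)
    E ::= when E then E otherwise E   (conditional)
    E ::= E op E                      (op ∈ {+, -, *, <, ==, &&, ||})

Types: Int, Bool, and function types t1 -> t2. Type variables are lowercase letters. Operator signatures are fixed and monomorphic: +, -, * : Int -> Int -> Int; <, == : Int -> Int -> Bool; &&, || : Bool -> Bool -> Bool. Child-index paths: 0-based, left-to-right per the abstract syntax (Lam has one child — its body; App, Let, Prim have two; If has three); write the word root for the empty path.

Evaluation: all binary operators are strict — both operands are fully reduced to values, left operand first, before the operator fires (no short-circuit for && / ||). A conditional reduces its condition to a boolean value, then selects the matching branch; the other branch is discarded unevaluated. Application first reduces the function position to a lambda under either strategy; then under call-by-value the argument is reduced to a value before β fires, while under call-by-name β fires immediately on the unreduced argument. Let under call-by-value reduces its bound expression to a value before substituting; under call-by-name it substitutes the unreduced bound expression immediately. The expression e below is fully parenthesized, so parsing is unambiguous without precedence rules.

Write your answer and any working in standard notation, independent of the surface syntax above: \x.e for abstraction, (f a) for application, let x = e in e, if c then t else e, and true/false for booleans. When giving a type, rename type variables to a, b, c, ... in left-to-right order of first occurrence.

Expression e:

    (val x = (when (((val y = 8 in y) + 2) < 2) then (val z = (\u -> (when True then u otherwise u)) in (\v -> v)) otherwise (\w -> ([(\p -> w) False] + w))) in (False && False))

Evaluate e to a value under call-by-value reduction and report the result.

Answer: false

Derivation:
step 0: (let x = (if (((let y = 8 in y) + 2) < 2) then (let z = (\u.(if true then u else u)) in (\v.v)) else (\w.(((\p.w) false) + w))) in (false && false))
step 1: [let@0.0.0.0] (let x = (if ((8 + 2) < 2) then (let z = (\u.(if true then u else u)) in (\v.v)) else (\w.(((\p.w) false) + w))) in (false && false))
step 2: [delta@0.0.0] (let x = (if (10 < 2) then (let z = (\u.(if true then u else u)) in (\v.v)) else (\w.(((\p.w) false) + w))) in (false && false))
step 3: [delta@0.0] (let x = (if false then (let z = (\u.(if true then u else u)) in (\v.v)) else (\w.(((\p.w) false) + w))) in (false && false))
step 4: [if@0] (let x = (\w.(((\p.w) false) + w)) in (false && false))
step 5: [let@root] (false && false)
step 6: [delta@root] false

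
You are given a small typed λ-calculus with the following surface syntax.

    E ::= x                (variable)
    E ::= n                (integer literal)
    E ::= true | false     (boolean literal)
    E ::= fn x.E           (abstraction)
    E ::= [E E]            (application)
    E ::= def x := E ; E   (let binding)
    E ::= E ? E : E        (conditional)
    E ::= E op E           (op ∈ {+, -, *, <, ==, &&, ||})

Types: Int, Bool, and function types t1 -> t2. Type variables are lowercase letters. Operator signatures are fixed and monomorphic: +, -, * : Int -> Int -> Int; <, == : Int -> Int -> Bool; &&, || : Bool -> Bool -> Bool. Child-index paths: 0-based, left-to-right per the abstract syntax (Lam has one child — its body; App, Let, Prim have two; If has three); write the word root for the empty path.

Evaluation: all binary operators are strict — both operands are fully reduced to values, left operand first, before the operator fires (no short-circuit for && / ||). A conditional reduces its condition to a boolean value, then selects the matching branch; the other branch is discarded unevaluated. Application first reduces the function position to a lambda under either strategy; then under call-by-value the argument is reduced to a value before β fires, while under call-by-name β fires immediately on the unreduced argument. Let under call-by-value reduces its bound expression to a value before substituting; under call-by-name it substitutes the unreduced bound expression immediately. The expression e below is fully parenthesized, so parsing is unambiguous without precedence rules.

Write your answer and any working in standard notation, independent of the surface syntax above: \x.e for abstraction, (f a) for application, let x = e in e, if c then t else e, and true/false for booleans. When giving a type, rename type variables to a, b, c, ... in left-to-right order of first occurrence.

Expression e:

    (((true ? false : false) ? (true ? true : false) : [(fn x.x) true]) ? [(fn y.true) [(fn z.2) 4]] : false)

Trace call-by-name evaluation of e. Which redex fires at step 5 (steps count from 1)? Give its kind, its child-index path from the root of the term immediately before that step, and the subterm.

Working:
step 0: (if (if (if true then false else false) then (if true then true else false) else ((\x.x) true)) then ((\y.true) ((\z.2) 4)) else false)
step 1: [if@0.0] (if (if false then (if true then true else false) else ((\x.x) true)) then ((\y.true) ((\z.2) 4)) else false)
step 2: [if@0] (if ((\x.x) true) then ((\y.true) ((\z.2) 4)) else false)
step 3: [beta@0] (if true then ((\y.true) ((\z.2) 4)) else false)
step 4: [if@root] ((\y.true) ((\z.2) 4))
step 5: [beta@root] true

Answer: beta at root : ((\y.true) ((\z.2) 4))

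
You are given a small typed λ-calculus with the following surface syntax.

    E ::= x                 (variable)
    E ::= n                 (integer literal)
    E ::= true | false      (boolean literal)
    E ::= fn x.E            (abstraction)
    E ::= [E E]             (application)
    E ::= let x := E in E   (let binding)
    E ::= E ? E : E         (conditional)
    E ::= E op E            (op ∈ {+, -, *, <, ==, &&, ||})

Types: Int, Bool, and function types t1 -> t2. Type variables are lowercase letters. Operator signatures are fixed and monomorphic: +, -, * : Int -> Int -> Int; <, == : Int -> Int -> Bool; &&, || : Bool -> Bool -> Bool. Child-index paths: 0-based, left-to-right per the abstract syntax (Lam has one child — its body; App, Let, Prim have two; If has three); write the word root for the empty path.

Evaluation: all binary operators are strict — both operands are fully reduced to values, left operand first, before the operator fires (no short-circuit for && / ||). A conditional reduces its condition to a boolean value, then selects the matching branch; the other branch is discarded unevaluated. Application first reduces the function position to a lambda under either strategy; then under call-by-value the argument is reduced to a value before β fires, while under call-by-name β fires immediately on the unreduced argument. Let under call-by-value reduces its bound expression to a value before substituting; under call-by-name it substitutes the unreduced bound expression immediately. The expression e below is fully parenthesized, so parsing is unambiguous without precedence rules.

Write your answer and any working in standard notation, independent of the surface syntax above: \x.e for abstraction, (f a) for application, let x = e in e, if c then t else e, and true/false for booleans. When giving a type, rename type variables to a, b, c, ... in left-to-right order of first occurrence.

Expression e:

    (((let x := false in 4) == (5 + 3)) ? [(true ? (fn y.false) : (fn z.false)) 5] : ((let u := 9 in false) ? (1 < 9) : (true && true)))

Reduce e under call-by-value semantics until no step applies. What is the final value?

Answer: true

Trace:
step 0: (if ((let x = false in 4) == (5 + 3)) then ((if true then (\y.false) else (\z.false)) 5) else (if (let u = 9 in false) then (1 < 9) else (true && true)))
step 1: [let@0.0] (if (4 == (5 + 3)) then ((if true then (\y.false) else (\z.false)) 5) else (if (let u = 9 in false) then (1 < 9) else (true && true)))
step 2: [delta@0.1] (if (4 == 8) then ((if true then (\y.false) else (\z.false)) 5) else (if (let u = 9 in false) then (1 < 9) else (true && true)))
step 3: [delta@0] (if false then ((if true then (\y.false) else (\z.false)) 5) else (if (let u = 9 in false) then (1 < 9) else (true && true)))
step 4: [if@root] (if (let u = 9 in false) then (1 < 9) else (true && true))
step 5: [let@0] (if false then (1 < 9) else (true && true))
step 6: [if@root] (true && true)
step 7: [delta@root] true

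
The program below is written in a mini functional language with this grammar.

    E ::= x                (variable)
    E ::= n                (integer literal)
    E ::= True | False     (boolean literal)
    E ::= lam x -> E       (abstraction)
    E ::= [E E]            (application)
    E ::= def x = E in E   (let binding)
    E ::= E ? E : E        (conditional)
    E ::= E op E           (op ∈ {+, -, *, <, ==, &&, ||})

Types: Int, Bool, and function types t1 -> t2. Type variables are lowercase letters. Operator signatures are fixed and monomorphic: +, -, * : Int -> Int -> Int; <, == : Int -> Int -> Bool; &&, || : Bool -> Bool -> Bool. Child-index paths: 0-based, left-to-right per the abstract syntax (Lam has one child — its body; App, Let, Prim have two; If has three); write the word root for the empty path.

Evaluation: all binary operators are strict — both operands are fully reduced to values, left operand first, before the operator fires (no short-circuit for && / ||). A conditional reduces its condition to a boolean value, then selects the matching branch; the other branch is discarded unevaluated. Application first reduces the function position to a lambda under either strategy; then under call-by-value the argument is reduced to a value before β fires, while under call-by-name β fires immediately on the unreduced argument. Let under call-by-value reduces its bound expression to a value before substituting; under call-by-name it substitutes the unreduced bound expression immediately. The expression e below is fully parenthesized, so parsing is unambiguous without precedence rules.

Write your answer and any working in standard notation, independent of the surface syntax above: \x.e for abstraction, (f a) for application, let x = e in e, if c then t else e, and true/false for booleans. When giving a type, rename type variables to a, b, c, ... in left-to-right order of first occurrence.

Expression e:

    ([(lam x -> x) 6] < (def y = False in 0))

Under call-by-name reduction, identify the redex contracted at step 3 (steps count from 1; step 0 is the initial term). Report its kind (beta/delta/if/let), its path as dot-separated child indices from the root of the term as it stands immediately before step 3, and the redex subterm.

Derivation:
step 0: (((\x.x) 6) < (let y = false in 0))
step 1: [beta@0] (6 < (let y = false in 0))
step 2: [let@1] (6 < 0)
step 3: [delta@root] false

Answer: delta at root : (6 < 0)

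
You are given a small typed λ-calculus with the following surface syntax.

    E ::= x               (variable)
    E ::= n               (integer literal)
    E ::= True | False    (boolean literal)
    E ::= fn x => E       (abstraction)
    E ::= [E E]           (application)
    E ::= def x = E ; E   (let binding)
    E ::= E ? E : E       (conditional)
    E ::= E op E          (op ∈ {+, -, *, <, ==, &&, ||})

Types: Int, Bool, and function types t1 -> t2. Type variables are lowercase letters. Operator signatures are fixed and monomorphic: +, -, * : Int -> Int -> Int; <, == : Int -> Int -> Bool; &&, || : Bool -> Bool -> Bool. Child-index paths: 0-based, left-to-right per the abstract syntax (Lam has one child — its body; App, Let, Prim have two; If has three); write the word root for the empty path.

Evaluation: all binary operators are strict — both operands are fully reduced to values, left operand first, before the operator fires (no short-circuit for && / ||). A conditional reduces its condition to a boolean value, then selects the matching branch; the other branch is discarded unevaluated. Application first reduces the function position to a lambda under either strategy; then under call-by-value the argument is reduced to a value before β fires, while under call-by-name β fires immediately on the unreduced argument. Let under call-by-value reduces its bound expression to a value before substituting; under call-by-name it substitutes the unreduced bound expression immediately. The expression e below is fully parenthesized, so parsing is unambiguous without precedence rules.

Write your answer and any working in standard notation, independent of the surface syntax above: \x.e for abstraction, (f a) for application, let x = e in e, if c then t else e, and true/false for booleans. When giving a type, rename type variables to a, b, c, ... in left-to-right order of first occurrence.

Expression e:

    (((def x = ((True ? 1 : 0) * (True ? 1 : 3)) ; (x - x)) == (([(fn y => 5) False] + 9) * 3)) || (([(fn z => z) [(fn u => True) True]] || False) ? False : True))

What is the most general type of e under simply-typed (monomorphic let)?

Derivation:
  unify Bool ~ Bool
  unify Int ~ Int
  unify Int ~ Int
  unify Bool ~ Bool
  unify Int ~ Int
  unify Int ~ Int
let x : Int
x : Int
  unify Int ~ Int
x : Int
  unify Int ~ Int
  unify Int ~ Int
\y._ : a -> Int
  unify a -> Int ~ Bool -> b
  unify a ~ Bool
  unify Int ~ b
_ _ : Int
  unify Int ~ Int
  unify Int ~ Int
  unify Int ~ Int
  unify Int ~ Int
  unify Int ~ Int
  unify Bool ~ Bool
z : c
\z._ : c -> c
\u._ : d -> Bool
  unify d -> Bool ~ Bool -> e
  unify d ~ Bool
  unify Bool ~ e
_ _ : Bool
  unify c -> c ~ Bool -> f
  unify c ~ Bool
  unify Bool ~ f
_ _ : Bool
  unify Bool ~ Bool
  unify Bool ~ Bool
  unify Bool ~ Bool
  unify Bool ~ Bool
  unify Bool ~ Bool

Answer: Bool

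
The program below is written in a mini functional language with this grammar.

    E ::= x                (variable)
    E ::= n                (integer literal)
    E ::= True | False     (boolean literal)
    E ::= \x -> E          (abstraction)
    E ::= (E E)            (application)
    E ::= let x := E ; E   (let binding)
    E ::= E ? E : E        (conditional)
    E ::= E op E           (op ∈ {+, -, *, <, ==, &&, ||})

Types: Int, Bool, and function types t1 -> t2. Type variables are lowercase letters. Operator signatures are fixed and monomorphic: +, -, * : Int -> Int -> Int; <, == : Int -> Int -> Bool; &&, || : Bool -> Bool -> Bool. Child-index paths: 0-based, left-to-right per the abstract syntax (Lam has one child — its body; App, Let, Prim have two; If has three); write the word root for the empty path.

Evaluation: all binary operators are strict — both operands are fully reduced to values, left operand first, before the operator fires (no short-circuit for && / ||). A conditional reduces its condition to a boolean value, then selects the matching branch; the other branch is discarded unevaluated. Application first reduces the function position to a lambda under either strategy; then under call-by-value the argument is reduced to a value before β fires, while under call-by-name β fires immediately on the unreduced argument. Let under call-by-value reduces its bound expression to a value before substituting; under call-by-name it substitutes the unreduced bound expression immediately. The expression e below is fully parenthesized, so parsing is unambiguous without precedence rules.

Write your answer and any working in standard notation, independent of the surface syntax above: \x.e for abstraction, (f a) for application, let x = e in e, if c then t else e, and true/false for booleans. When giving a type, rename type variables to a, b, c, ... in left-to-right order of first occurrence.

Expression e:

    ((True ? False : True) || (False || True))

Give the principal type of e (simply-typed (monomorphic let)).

Derivation:
  unify Bool ~ Bool
  unify Bool ~ Bool
  unify Bool ~ Bool
  unify Bool ~ Bool
  unify Bool ~ Bool
  unify Bool ~ Bool

Answer: Bool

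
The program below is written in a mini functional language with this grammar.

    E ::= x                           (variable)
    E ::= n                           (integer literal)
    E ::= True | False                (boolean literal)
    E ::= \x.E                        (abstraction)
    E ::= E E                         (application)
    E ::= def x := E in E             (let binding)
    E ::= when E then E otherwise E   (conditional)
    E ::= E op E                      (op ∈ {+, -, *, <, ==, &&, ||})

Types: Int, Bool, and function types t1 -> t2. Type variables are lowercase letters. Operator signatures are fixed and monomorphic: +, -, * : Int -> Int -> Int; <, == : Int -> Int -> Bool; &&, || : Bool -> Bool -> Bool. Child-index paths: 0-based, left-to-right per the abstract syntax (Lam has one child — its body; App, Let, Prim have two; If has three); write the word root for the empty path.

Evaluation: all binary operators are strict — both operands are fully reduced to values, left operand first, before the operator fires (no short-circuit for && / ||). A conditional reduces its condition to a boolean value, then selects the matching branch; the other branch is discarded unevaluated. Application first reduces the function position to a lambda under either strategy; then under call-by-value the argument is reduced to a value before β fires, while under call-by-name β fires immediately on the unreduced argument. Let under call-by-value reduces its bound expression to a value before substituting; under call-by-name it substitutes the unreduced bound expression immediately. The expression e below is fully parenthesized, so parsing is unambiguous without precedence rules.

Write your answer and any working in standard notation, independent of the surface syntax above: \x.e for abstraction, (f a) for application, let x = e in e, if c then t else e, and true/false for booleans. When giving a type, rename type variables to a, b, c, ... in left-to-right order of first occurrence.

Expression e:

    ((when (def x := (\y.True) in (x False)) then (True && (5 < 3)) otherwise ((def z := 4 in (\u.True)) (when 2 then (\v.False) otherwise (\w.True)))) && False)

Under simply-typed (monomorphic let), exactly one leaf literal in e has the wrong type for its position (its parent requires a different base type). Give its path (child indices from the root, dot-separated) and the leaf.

Trace:
\y._ : a -> Bool
let x : a -> Bool
x : a -> Bool
  unify a -> Bool ~ Bool -> b
  unify a ~ Bool
  unify Bool ~ b
_ _ : Bool
  unify Bool ~ Bool
  unify Bool ~ Bool
  unify Int ~ Int
  unify Int ~ Int
  unify Bool ~ Bool
let z : Int
\u._ : c -> Bool
  unify Int ~ Bool
  FAIL: mismatch Int ~ Bool

Answer: 0.2.1.0 : 2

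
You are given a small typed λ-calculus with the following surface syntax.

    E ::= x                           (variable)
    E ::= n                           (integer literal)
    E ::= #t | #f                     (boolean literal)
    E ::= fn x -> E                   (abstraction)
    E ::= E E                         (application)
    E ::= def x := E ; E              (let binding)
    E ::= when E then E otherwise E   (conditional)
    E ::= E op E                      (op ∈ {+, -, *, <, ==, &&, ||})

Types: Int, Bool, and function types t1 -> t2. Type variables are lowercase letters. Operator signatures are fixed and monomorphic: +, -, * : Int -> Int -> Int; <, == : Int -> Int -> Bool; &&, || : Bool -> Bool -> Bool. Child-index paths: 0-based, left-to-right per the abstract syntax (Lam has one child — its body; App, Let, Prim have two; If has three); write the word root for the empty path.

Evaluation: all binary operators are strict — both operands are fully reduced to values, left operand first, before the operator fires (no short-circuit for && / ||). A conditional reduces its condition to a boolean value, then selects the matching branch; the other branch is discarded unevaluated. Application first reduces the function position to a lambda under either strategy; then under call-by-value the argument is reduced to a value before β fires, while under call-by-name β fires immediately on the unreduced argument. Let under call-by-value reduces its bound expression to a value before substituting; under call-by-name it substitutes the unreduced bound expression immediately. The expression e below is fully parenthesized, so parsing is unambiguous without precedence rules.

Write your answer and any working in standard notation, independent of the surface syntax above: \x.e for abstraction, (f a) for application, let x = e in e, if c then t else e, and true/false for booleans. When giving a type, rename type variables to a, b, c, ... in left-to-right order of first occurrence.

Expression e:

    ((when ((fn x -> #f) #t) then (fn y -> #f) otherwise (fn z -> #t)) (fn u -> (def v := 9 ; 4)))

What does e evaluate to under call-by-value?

Derivation:
step 0: ((if ((\x.false) true) then (\y.false) else (\z.true)) (\u.(let v = 9 in 4)))
step 1: [beta@0.0] ((if false then (\y.false) else (\z.true)) (\u.(let v = 9 in 4)))
step 2: [if@0] ((\z.true) (\u.(let v = 9 in 4)))
step 3: [beta@root] true

Answer: true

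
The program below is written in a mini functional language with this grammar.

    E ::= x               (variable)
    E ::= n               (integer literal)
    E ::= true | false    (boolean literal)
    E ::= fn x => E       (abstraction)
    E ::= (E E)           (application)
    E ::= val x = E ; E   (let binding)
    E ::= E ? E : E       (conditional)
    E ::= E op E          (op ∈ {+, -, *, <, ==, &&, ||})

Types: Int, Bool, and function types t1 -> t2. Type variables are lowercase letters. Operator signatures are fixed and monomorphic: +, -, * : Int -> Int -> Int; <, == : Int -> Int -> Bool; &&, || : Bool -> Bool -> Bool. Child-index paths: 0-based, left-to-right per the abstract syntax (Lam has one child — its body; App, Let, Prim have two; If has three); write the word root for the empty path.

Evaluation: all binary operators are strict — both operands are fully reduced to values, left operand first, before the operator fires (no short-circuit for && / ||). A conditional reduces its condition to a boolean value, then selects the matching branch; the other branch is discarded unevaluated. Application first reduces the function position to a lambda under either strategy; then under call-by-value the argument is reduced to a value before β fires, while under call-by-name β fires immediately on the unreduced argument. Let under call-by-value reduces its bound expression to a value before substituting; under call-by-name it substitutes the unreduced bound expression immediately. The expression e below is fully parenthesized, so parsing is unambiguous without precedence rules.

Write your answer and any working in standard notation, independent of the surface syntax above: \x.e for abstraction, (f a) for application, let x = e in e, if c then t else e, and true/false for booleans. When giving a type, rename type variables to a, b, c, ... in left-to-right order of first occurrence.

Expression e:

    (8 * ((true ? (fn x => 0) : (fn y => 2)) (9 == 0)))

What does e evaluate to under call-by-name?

Working:
step 0: (8 * ((if true then (\x.0) else (\y.2)) (9 == 0)))
step 1: [if@1.0] (8 * ((\x.0) (9 == 0)))
step 2: [beta@1] (8 * 0)
step 3: [delta@root] 0

Answer: 0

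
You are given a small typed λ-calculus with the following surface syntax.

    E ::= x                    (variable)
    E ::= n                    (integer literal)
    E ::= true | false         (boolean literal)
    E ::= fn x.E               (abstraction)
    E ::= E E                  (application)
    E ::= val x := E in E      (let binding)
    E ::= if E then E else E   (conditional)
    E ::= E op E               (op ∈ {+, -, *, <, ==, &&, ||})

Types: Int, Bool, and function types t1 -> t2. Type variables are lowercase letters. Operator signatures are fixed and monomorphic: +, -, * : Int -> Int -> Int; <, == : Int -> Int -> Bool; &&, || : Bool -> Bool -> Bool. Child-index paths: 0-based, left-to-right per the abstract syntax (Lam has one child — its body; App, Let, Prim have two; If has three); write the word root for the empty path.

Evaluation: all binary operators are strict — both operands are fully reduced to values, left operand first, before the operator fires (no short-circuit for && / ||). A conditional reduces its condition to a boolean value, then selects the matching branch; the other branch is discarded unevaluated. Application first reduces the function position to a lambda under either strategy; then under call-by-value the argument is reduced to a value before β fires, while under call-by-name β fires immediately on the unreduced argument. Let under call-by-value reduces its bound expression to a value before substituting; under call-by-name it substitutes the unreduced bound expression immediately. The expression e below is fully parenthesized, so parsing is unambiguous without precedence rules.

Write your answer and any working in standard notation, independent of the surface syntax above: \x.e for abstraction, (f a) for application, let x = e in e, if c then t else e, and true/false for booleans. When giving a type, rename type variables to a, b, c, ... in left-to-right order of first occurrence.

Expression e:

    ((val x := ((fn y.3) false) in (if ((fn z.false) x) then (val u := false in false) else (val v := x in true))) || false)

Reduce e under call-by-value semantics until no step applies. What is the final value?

Derivation:
step 0: ((let x = ((\y.3) false) in (if ((\z.false) x) then (let u = false in false) else (let v = x in true))) || false)
step 1: [beta@0.0] ((let x = 3 in (if ((\z.false) x) then (let u = false in false) else (let v = x in true))) || false)
step 2: [let@0] ((if ((\z.false) 3) then (let u = false in false) else (let v = 3 in true)) || false)
step 3: [beta@0.0] ((if false then (let u = false in false) else (let v = 3 in true)) || false)
step 4: [if@0] ((let v = 3 in true) || false)
step 5: [let@0] (true || false)
step 6: [delta@root] true

Answer: true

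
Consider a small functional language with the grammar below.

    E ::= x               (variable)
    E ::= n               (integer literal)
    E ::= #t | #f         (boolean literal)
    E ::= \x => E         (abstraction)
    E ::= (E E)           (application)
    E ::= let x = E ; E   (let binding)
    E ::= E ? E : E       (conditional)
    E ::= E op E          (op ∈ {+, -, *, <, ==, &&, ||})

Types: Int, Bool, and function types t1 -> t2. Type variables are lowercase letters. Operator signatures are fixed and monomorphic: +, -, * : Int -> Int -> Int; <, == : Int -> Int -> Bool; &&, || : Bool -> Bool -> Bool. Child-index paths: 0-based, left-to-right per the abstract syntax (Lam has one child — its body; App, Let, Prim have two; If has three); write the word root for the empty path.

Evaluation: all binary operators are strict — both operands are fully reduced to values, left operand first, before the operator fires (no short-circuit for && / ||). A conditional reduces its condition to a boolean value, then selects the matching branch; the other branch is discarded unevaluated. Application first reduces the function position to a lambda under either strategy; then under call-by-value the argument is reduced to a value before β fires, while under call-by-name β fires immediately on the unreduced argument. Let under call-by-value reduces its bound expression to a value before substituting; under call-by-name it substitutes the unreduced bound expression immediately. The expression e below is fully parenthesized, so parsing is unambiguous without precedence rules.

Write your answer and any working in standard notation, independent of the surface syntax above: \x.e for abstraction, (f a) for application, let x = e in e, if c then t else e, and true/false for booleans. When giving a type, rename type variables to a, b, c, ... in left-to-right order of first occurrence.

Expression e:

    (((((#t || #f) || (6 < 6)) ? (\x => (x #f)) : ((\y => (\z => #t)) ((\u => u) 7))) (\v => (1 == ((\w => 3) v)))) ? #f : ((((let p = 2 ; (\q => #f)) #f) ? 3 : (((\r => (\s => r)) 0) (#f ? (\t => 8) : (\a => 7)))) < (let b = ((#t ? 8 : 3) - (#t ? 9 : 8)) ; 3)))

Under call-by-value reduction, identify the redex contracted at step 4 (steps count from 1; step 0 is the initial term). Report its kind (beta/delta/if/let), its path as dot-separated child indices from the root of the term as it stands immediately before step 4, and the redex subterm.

Trace:
step 0: (if ((if ((true || false) || (6 < 6)) then (\x.(x false)) else ((\y.(\z.true)) ((\u.u) 7))) (\v.(1 == ((\w.3) v)))) then false else ((if ((let p = 2 in (\q.false)) false) then 3 else (((\r.(\s.r)) 0) (if false then (\t.8) else (\a.7)))) < (let b = ((if true then 8 else 3) - (if true then 9 else 8)) in 3)))
step 1: [delta@0.0.0.0] (if ((if (true || (6 < 6)) then (\x.(x false)) else ((\y.(\z.true)) ((\u.u) 7))) (\v.(1 == ((\w.3) v)))) then false else ((if ((let p = 2 in (\q.false)) false) then 3 else (((\r.(\s.r)) 0) (if false then (\t.8) else (\a.7)))) < (let b = ((if true then 8 else 3) - (if true then 9 else 8)) in 3)))
step 2: [delta@0.0.0.1] (if ((if (true || false) then (\x.(x false)) else ((\y.(\z.true)) ((\u.u) 7))) (\v.(1 == ((\w.3) v)))) then false else ((if ((let p = 2 in (\q.false)) false) then 3 else (((\r.(\s.r)) 0) (if false then (\t.8) else (\a.7)))) < (let b = ((if true then 8 else 3) - (if true then 9 else 8)) in 3)))
step 3: [delta@0.0.0] (if ((if true then (\x.(x false)) else ((\y.(\z.true)) ((\u.u) 7))) (\v.(1 == ((\w.3) v)))) then false else ((if ((let p = 2 in (\q.false)) false) then 3 else (((\r.(\s.r)) 0) (if false then (\t.8) else (\a.7)))) < (let b = ((if true then 8 else 3) - (if true then 9 else 8)) in 3)))
step 4: [if@0.0] (if ((\x.(x false)) (\v.(1 == ((\w.3) v)))) then false else ((if ((let p = 2 in (\q.false)) false) then 3 else (((\r.(\s.r)) 0) (if false then (\t.8) else (\a.7)))) < (let b = ((if true then 8 else 3) - (if true then 9 else 8)) in 3)))

Answer: if at 0.0 : (if true then (\x.(x false)) else ((\y.(\z.true)) ((\u.u) 7)))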